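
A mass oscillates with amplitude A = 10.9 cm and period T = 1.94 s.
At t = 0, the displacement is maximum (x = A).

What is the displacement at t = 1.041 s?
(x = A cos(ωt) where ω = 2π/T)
ω = 2π/T = 2π/1.94 = 3.239 rad/s
x = A cos(ωt) = 10.9×cos(3.239×1.041) = -10.61 cm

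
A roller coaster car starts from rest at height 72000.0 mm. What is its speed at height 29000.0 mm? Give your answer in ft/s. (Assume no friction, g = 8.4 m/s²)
mgh₁ = ½mv₂² + mgh₂ → v₂ = √(2g(h₁−h₂)) = √(2×8.4×(72−29)) = 26.88 m/s = 88.18 ft/s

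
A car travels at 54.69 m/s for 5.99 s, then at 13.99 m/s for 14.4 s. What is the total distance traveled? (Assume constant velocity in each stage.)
d₁ = v₁t₁ = 54.69 × 5.99 = 327.593 m
d₂ = v₂t₂ = 13.99 × 14.4 = 201.456 m
d_total = 327.593 + 201.456 = 529.05 m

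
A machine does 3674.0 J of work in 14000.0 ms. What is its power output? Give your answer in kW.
P = W/t = 3674 J / 14 s = 262.4 W = 0.2624 kW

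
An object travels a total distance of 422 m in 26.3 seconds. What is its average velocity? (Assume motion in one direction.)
v_avg = Δd / Δt = 422 / 26.3 = 16.05 m/s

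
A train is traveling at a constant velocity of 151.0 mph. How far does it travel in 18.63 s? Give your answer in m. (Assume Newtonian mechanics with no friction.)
d = vt (with unit conversion) = 1258.0 m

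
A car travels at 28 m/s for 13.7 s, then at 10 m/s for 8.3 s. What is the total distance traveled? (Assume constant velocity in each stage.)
d₁ = v₁t₁ = 28 × 13.7 = 383.6 m
d₂ = v₂t₂ = 10 × 8.3 = 83 m
d_total = 383.6 + 83 = 466.6 m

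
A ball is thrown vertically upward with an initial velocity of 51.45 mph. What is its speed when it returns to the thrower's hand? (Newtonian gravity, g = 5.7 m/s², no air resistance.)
By conservation of energy, the ball returns at the same speed = 51.45 mph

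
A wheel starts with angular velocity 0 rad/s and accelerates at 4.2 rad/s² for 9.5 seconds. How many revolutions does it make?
θ = ω₀t + ½αt² = 0×9.5 + ½×4.2×9.5² = 189.53 rad
Revolutions = θ/(2π) = 189.53/(2π) = 30.16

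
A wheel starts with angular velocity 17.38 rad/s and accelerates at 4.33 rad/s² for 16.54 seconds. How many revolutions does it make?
θ = ω₀t + ½αt² = 17.38×16.54 + ½×4.33×16.54² = 879.75 rad
Revolutions = θ/(2π) = 879.75/(2π) = 140.02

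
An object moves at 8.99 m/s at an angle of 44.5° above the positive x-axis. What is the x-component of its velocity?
vₓ = v cos(θ) = 8.99 × cos(44.5°) = 6.41 m/s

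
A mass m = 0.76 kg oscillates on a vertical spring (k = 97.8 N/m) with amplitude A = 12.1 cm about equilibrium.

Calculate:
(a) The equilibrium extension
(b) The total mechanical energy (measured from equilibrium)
x_eq = mg/k = 0.76×9.81/97.8 = 0.07623 m = 7.623 cm
E = ½kA² = ½×97.8×(0.121)² = 0.7159 J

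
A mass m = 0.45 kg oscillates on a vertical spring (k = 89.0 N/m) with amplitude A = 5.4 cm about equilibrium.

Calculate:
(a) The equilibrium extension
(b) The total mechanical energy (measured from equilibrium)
x_eq = mg/k = 0.45×9.81/89.0 = 0.0496 m = 4.96 cm
E = ½kA² = ½×89.0×(0.054)² = 0.1298 J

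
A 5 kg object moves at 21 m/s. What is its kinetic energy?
KE = ½mv² = ½×5×21² = 1102.5 J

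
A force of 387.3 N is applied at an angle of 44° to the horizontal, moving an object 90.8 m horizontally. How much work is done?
W = Fd cosθ = 387.3×90.8×cos(44°) = 25297.0 J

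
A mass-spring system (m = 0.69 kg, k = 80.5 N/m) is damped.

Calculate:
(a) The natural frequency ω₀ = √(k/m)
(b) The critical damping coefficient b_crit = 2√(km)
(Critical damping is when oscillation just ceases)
ω₀ = √(k/m) = √(80.5/0.69) = 10.8 rad/s
b_crit = 2√(km) = 2√(80.5×0.69) = 14.91 kg/s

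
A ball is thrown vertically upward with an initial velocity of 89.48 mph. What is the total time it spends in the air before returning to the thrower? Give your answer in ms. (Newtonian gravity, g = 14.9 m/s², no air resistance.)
t_total = 2v₀/g (with unit conversion) = 5369.0 ms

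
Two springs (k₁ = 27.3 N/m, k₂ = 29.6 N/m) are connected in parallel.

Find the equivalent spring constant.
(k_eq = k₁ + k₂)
k_eq = k₁ + k₂ = 27.3 + 29.6 = 56.9 N/m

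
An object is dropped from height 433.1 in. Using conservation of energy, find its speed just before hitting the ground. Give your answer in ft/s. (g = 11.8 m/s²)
mgh = ½mv² → v = √(2gh) = √(2×11.8×11) = 16.11 m/s = 52.86 ft/s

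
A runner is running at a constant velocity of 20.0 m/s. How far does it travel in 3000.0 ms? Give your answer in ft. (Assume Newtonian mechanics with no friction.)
d = vt (with unit conversion) = 196.9 ft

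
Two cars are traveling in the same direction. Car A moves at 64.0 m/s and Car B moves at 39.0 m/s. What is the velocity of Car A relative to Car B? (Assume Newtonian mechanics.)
v_rel = v_A - v_B = 64.0 - 39.0 = 25.0 m/s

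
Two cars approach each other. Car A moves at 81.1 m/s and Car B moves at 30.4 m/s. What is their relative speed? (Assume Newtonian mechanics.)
v_rel = v_A + v_B = 81.1 + 30.4 = 111.5 m/s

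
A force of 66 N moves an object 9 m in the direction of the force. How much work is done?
W = Fd = 66×9 = 594.0 J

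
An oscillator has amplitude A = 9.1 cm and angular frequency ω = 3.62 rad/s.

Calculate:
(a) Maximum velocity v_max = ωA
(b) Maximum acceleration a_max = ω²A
v_max = ωA = 3.62×0.091 = 0.3294 m/s
a_max = ω²A = 3.62²×0.091 = 1.193 m/s²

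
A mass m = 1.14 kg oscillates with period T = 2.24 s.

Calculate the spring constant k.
T = 2π√(m/k) → k = m(2π/T)² = 1.14×(2π/2.24)² = 8.97 N/m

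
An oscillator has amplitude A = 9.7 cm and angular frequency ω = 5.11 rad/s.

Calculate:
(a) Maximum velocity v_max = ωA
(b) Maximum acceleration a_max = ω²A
v_max = ωA = 5.11×0.097 = 0.4957 m/s
a_max = ω²A = 5.11²×0.097 = 2.533 m/s²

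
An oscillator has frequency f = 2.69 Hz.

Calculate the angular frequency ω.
ω = 2πf = 2π×2.69 = 16.9 rad/s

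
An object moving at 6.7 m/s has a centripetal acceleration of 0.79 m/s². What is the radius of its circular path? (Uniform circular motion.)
r = v²/a_c = 6.7²/0.79 = 56.82 m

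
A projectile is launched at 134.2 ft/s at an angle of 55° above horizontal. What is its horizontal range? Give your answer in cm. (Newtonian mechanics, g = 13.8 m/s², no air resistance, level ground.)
R = v₀² sin(2θ) / g (with unit conversion) = 11390.0 cm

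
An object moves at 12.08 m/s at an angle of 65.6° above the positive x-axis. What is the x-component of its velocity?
vₓ = v cos(θ) = 12.08 × cos(65.6°) = 4.99 m/s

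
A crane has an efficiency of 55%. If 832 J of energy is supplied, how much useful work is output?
W_out = η × W_in = 0.55 × 832 = 457.6 J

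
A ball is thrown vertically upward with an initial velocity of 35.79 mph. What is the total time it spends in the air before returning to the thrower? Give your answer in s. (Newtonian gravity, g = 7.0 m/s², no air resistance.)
t_total = 2v₀/g (with unit conversion) = 4.571 s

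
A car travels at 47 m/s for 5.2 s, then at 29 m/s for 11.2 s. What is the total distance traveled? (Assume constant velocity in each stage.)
d₁ = v₁t₁ = 47 × 5.2 = 244.4 m
d₂ = v₂t₂ = 29 × 11.2 = 324.8 m
d_total = 244.4 + 324.8 = 569.2 m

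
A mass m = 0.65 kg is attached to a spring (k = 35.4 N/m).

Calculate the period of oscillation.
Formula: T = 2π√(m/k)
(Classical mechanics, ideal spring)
T = 2π√(m/k) = 2π√(0.65/35.4) = 0.8514 s; f = 1/T = 1.175 Hz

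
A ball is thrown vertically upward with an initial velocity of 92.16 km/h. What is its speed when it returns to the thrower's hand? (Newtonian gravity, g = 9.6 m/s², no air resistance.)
By conservation of energy, the ball returns at the same speed = 92.16 km/h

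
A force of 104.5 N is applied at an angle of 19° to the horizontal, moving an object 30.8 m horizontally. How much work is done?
W = Fd cosθ = 104.5×30.8×cos(19°) = 3043.2 J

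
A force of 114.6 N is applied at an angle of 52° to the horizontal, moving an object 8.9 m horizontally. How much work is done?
W = Fd cosθ = 114.6×8.9×cos(52°) = 627.94 J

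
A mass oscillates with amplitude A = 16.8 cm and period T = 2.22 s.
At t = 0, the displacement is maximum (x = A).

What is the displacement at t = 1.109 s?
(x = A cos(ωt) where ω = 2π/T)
ω = 2π/T = 2π/2.22 = 2.83 rad/s
x = A cos(ωt) = 16.8×cos(2.83×1.109) = -16.8 cm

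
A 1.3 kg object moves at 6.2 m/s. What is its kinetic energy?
KE = ½mv² = ½×1.3×6.2² = 24.986 J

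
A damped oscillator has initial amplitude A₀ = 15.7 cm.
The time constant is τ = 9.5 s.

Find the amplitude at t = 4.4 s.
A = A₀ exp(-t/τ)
A = A₀ exp(−t/τ) = 15.7×exp(−4.4/9.5) = 9.88 cm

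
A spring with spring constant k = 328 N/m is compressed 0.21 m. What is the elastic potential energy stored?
PE = ½kx² = ½×328×0.21² = 7.232 J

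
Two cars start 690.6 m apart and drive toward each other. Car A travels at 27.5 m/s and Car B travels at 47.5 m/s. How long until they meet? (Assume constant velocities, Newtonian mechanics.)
Combined speed: v_combined = 27.5 + 47.5 = 75 m/s
Time to meet: t = d/75 = 690.6/75 = 9.21 s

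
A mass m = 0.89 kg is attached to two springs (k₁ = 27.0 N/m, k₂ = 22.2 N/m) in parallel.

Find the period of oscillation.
k_eq = k₁+k₂ = 49.2 N/m
T = 2π√(m/k_eq) = 2π√(0.89/49.2) = 0.8451 s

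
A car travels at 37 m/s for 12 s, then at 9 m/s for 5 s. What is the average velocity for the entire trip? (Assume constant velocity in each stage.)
d₁ = v₁t₁ = 37 × 12 = 444 m
d₂ = v₂t₂ = 9 × 5 = 45 m
d_total = 489 m, t_total = 17 s
v_avg = d_total/t_total = 489/17 = 28.76 m/s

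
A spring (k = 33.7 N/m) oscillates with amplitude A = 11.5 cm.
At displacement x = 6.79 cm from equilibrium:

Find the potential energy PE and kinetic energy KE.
E_total = ½kA² = ½×33.7×(0.115)² = 0.2228 J
PE = ½kx² = ½×33.7×(0.0679)² = 0.07769 J
KE = E_total − PE = 0.1452 J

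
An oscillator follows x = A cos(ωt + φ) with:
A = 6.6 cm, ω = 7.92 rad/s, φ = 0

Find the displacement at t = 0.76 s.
x = A cos(ωt + φ) = 6.6×cos(7.92×0.76 + 0) = 6.371 cm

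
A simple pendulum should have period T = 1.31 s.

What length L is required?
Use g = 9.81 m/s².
T = 2π√(L/g) → L = g(T/2π)² = 9.81×(1.31/2π)² = 0.4264 m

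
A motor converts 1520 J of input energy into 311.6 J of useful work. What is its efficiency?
η = W_out/W_in = 311.6/1520 = 0.205 = 20.5%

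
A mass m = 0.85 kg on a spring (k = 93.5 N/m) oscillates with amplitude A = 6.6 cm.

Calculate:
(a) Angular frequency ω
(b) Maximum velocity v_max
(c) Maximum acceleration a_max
ω = √(k/m) = √(93.5/0.85) = 10.49 rad/s
v_max = ωA = 10.49×0.066 = 0.6922 m/s
a_max = ω²A = 10.49²×0.066 = 7.26 m/s²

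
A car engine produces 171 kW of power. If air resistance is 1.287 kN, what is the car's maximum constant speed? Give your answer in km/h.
P = Fv → v = P/F = 171000 W / 1287 N = 132.9 m/s = 478.3 km/h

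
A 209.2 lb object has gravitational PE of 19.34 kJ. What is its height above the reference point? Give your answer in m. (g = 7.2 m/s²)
PE = mgh → h = PE/(mg) = 1.934e+04 J / (94.89 kg × 7.2 m/s²) = 28.31 m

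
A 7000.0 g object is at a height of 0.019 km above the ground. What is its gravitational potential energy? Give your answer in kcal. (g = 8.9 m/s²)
PE = mgh = 7 kg × 8.9 m/s² × 19 m = 1184 J = 0.2829 kcal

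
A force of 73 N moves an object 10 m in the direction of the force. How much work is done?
W = Fd = 73×10 = 730.0 J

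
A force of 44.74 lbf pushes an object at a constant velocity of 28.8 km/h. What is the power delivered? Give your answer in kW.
P = Fv = 199 N × 8 m/s = 1592 W = 1.592 kW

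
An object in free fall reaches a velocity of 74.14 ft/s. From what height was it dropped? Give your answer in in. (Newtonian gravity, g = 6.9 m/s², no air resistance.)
h = v²/(2g) (with unit conversion) = 1457.0 in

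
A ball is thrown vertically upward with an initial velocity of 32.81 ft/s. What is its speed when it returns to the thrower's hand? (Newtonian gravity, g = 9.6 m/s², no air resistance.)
By conservation of energy, the ball returns at the same speed = 32.81 ft/s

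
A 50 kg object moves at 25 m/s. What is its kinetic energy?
KE = ½mv² = ½×50×25² = 15625.0 J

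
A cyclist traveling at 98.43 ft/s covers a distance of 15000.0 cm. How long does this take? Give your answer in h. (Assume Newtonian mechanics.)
t = d/v (with unit conversion) = 0.001389 h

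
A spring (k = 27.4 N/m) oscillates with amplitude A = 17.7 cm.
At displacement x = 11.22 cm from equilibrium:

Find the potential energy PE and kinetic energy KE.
E_total = ½kA² = ½×27.4×(0.177)² = 0.4292 J
PE = ½kx² = ½×27.4×(0.1122)² = 0.1725 J
KE = E_total − PE = 0.2567 J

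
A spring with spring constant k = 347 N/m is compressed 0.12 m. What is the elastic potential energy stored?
PE = ½kx² = ½×347×0.12² = 2.498 J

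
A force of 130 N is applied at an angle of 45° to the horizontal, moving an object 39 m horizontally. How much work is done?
W = Fd cosθ = 130×39×cos(45°) = 3585.0 J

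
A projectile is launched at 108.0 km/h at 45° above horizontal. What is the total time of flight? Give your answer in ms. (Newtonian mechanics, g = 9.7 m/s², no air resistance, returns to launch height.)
T = 2v₀sin(θ)/g (with unit conversion) = 4374.0 ms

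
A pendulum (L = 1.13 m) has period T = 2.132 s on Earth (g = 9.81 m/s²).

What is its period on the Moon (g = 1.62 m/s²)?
T = 2π√(L/g), so T_moon/T_earth = √(g_earth/g_moon)
T_moon = 2π√(1.13/1.62) = 5.248 s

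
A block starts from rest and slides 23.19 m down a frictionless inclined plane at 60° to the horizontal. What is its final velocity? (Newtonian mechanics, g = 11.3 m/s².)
a = g sin(θ) = 11.3 × sin(60°) = 9.79 m/s²
v = √(2ad) = √(2 × 9.79 × 23.19) = 21.3 m/s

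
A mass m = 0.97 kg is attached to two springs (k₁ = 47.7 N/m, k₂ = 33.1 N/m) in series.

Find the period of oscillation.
k_eq = k₁k₂/(k₁+k₂) = 19.54 N/m
T = 2π√(m/k_eq) = 2π√(0.97/19.54) = 1.4 s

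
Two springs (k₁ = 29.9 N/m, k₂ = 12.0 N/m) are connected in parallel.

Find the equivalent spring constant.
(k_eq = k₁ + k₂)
k_eq = k₁ + k₂ = 29.9 + 12.0 = 41.9 N/m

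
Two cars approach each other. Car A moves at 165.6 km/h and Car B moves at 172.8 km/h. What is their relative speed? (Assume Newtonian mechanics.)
v_rel = v_A + v_B = 165.6 + 172.8 = 338.4 km/h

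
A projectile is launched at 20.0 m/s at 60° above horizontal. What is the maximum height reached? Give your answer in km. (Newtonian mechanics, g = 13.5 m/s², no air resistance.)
H = v₀²sin²(θ)/(2g) (with unit conversion) = 0.01111 km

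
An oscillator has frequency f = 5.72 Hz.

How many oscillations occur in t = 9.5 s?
n = f×t = 5.72×9.5 = 54.34 oscillations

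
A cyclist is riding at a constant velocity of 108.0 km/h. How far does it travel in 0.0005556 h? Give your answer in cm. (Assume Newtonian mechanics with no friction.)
d = vt (with unit conversion) = 6000.0 cm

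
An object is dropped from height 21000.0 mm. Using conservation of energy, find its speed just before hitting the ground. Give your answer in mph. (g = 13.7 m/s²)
mgh = ½mv² → v = √(2gh) = √(2×13.7×21) = 23.99 m/s = 53.66 mph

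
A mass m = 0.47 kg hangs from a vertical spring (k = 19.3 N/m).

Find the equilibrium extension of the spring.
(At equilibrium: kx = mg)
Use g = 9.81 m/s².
x_eq = mg/k = 0.47×9.81/19.3 = 0.2389 m = 23.89 cm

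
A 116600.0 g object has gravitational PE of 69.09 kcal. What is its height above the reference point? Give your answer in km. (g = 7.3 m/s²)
PE = mgh → h = PE/(mg) = 2.891e+05 J / (116.6 kg × 7.3 m/s²) = 339.6 m = 0.3396 km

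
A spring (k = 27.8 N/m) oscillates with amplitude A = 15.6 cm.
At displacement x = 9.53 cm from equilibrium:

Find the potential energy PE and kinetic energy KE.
E_total = ½kA² = ½×27.8×(0.156)² = 0.3383 J
PE = ½kx² = ½×27.8×(0.0953)² = 0.1262 J
KE = E_total − PE = 0.212 J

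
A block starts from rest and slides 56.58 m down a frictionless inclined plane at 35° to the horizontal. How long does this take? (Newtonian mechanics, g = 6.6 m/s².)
a = g sin(θ) = 6.6 × sin(35°) = 3.79 m/s²
t = √(2d/a) = √(2 × 56.58 / 3.79) = 5.47 s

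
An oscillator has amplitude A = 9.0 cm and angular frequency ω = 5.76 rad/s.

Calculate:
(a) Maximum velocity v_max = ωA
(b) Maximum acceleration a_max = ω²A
v_max = ωA = 5.76×0.09 = 0.5184 m/s
a_max = ω²A = 5.76²×0.09 = 2.986 m/s²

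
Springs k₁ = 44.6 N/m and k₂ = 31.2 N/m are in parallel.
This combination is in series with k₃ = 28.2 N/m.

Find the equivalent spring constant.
k₁₂ = k₁ + k₂ = 75.8 N/m (parallel)
1/k_eq = 1/k₁₂ + 1/k₃ → k_eq = 20.55 N/m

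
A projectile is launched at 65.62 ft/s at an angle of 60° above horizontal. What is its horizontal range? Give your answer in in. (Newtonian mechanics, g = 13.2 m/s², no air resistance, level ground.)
R = v₀² sin(2θ) / g (with unit conversion) = 1033.0 in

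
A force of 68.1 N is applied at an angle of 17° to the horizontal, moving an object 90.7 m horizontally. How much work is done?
W = Fd cosθ = 68.1×90.7×cos(17°) = 5906.8 J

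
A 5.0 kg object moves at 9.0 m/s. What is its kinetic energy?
KE = ½mv² = ½×5.0×9.0² = 202.5 J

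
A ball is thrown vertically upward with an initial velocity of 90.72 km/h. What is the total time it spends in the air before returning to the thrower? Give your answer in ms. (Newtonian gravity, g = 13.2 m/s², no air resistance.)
t_total = 2v₀/g (with unit conversion) = 3818.0 ms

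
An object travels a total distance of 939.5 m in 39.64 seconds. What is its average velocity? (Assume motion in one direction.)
v_avg = Δd / Δt = 939.5 / 39.64 = 23.7 m/s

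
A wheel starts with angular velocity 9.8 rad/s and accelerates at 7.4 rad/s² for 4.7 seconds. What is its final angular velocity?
ω = ω₀ + αt = 9.8 + 7.4 × 4.7 = 44.58 rad/s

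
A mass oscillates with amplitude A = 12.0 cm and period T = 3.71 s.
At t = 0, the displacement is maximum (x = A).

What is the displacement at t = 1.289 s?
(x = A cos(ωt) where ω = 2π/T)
ω = 2π/T = 2π/3.71 = 1.694 rad/s
x = A cos(ωt) = 12.0×cos(1.694×1.289) = -6.896 cm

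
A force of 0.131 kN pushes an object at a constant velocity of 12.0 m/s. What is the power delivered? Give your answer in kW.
P = Fv = 131 N × 12 m/s = 1572 W = 1.572 kW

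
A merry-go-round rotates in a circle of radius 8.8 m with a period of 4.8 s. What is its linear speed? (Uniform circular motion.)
v = 2πr/T = 2π×8.8/4.8 = 11.52 m/s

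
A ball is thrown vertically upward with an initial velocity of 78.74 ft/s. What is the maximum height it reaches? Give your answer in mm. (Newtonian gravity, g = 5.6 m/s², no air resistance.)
h_max = v₀²/(2g) (with unit conversion) = 51430.0 mm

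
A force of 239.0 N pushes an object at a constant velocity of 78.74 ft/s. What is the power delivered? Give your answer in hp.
P = Fv = 239 N × 24 m/s = 5736 W = 7.692 hp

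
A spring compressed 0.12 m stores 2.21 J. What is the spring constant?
PE = ½kx² → k = 2PE/x² = 2×2.21/0.12² = 306.9 N/m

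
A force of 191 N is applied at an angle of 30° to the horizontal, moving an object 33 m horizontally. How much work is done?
W = Fd cosθ = 191×33×cos(30°) = 5458.6 J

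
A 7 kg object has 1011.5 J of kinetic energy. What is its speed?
KE = ½mv² → v = √(2KE/m) = √(2×1011.5/7) = 17.0 m/s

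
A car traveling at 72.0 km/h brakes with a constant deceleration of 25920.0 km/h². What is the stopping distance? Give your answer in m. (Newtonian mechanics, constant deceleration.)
d = v₀² / (2a) (with unit conversion) = 100.0 m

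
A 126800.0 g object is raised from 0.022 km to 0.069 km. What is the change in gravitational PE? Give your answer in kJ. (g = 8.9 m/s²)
ΔPE = mg(h₂ − h₁) = 126.8 kg × 8.9 m/s² × (69 − 22) m = 5.304e+04 J = 53.04 kJ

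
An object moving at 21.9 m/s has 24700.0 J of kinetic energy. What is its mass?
KE = ½mv² → m = 2KE/v² = 2×24700.0/21.9² = 103.0 kg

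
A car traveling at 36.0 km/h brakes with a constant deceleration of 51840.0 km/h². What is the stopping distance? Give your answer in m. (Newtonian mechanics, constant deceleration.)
d = v₀² / (2a) (with unit conversion) = 12.5 m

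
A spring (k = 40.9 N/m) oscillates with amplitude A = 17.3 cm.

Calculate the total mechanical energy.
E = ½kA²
E = ½kA² = ½×40.9×(0.173)² = 0.612 J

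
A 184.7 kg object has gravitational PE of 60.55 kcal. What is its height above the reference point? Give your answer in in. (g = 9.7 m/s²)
PE = mgh → h = PE/(mg) = 2.533e+05 J / (184.7 kg × 9.7 m/s²) = 141.4 m = 5567.0 in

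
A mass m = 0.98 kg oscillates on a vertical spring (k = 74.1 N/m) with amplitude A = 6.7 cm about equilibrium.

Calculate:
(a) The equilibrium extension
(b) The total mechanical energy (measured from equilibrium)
x_eq = mg/k = 0.98×9.81/74.1 = 0.1297 m = 12.97 cm
E = ½kA² = ½×74.1×(0.067)² = 0.1663 J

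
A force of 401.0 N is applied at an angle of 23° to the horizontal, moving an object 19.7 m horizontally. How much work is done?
W = Fd cosθ = 401.0×19.7×cos(23°) = 7271.7 J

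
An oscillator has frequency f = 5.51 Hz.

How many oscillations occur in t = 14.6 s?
n = f×t = 5.51×14.6 = 80.45 oscillations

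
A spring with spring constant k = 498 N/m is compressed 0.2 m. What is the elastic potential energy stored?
PE = ½kx² = ½×498×0.2² = 9.96 J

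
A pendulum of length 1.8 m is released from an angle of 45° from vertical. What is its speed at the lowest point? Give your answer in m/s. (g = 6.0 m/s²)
h = L(1 − cosθ) = 1.8×(1 − cos45°) = 0.5272 m
v = √(2gh) = √(2×6.0×0.5272) = 2.515 m/s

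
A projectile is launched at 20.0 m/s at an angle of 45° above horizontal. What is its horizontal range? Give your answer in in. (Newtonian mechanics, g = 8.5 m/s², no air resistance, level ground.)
R = v₀² sin(2θ) / g (with unit conversion) = 1853.0 in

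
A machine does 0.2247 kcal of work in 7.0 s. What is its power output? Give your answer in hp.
P = W/t = 940.1 J / 7 s = 134.3 W = 0.1801 hp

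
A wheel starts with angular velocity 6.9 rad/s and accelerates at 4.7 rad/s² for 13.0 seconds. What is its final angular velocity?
ω = ω₀ + αt = 6.9 + 4.7 × 13.0 = 68.0 rad/s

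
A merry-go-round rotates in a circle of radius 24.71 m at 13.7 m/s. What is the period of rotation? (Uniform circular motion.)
T = 2πr/v = 2π×24.71/13.7 = 11.33 s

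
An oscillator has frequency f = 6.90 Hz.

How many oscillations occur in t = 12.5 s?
n = f×t = 6.9×12.5 = 86.25 oscillations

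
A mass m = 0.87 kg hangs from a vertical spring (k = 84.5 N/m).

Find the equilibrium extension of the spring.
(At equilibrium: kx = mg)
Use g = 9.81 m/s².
x_eq = mg/k = 0.87×9.81/84.5 = 0.101 m = 10.1 cm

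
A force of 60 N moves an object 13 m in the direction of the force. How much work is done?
W = Fd = 60×13 = 780.0 J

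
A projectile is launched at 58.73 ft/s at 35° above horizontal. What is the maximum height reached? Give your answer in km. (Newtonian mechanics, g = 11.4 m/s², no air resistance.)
H = v₀²sin²(θ)/(2g) (with unit conversion) = 0.004624 km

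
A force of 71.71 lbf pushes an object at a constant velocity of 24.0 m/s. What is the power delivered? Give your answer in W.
P = Fv = 319 N × 24 m/s = 7656 W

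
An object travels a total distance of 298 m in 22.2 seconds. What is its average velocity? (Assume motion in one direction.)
v_avg = Δd / Δt = 298 / 22.2 = 13.42 m/s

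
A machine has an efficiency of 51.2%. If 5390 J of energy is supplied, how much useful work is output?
W_out = η × W_in = 0.512 × 5390 = 2759.7 J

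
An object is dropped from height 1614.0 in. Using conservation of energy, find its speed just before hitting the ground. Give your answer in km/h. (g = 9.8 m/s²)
mgh = ½mv² → v = √(2gh) = √(2×9.8×41) = 28.35 m/s = 102.0 km/h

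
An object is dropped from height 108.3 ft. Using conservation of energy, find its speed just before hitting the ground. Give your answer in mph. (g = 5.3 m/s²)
mgh = ½mv² → v = √(2gh) = √(2×5.3×33.01) = 18.71 m/s = 41.84 mph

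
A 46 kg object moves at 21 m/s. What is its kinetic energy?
KE = ½mv² = ½×46×21² = 10143.0 J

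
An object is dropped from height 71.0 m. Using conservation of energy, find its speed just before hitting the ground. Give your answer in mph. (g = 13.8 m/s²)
mgh = ½mv² → v = √(2gh) = √(2×13.8×71) = 44.27 m/s = 99.02 mph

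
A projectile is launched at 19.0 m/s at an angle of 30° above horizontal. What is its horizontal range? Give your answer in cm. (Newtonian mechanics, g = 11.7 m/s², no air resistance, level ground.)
R = v₀² sin(2θ) / g (with unit conversion) = 2672.0 cm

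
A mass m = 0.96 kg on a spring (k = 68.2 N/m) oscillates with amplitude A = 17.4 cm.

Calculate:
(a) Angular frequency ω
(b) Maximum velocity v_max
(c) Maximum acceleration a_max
ω = √(k/m) = √(68.2/0.96) = 8.429 rad/s
v_max = ωA = 8.429×0.174 = 1.467 m/s
a_max = ω²A = 8.429²×0.174 = 12.36 m/s²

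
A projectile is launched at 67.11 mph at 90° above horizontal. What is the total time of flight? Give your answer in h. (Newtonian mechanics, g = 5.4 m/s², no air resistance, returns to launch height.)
T = 2v₀sin(θ)/g (with unit conversion) = 0.003087 h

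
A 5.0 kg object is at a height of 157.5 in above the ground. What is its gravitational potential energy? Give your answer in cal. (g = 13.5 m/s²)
PE = mgh = 5 kg × 13.5 m/s² × 4 m = 270 J = 64.54 cal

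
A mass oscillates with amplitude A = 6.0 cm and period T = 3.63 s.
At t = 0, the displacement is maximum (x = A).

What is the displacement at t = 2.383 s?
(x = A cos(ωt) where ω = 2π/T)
ω = 2π/T = 2π/3.63 = 1.731 rad/s
x = A cos(ωt) = 6.0×cos(1.731×2.383) = -3.326 cm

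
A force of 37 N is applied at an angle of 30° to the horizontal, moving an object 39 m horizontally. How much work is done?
W = Fd cosθ = 37×39×cos(30°) = 1249.7 J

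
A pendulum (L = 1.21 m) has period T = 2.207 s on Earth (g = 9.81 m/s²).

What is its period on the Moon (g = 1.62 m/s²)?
T = 2π√(L/g), so T_moon/T_earth = √(g_earth/g_moon)
T_moon = 2π√(1.21/1.62) = 5.43 s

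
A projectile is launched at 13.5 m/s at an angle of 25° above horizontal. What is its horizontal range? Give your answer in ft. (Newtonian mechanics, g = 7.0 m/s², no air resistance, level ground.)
R = v₀² sin(2θ) / g (with unit conversion) = 65.43 ft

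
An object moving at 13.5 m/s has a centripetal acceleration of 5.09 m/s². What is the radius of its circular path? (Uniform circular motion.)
r = v²/a_c = 13.5²/5.09 = 35.81 m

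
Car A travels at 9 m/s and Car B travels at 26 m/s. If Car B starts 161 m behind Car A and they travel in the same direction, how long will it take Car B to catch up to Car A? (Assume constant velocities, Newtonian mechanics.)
Relative speed: v_rel = 26 - 9 = 17 m/s
Time to catch: t = d₀/v_rel = 161/17 = 9.47 s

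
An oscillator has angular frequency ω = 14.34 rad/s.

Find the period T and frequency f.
T = 2π/ω = 2π/14.34 = 0.4382 s; f = ω/2π = 2.282 Hz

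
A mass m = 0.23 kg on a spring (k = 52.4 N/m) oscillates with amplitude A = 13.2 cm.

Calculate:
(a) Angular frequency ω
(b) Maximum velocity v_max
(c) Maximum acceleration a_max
ω = √(k/m) = √(52.4/0.23) = 15.09 rad/s
v_max = ωA = 15.09×0.132 = 1.992 m/s
a_max = ω²A = 15.09²×0.132 = 30.07 m/s²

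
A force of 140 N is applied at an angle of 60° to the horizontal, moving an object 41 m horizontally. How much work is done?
W = Fd cosθ = 140×41×cos(60°) = 2870.0 J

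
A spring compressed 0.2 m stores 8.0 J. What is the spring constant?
PE = ½kx² → k = 2PE/x² = 2×8.0/0.2² = 400.0 N/m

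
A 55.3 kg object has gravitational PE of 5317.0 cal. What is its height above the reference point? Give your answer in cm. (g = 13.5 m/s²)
PE = mgh → h = PE/(mg) = 2.225e+04 J / (55.3 kg × 13.5 m/s²) = 29.8 m = 2980.0 cm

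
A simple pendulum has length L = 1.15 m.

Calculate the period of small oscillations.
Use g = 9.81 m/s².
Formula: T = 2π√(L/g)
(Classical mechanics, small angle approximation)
T = 2π√(L/g) = 2π√(1.15/9.81) = 2.151 s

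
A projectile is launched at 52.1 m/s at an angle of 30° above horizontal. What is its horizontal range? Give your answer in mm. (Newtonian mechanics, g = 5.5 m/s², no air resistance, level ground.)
R = v₀² sin(2θ) / g (with unit conversion) = 427400.0 mm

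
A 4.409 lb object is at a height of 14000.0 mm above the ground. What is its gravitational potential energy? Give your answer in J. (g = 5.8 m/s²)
PE = mgh = 2 kg × 5.8 m/s² × 14 m = 162.4 J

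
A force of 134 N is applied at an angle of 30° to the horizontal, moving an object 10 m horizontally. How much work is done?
W = Fd cosθ = 134×10×cos(30°) = 1160.5 J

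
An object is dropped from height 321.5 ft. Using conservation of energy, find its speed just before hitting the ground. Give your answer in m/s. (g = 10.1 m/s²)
mgh = ½mv² → v = √(2gh) = √(2×10.1×97.99) = 44.49 m/s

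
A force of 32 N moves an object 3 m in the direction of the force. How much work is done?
W = Fd = 32×3 = 96.0 J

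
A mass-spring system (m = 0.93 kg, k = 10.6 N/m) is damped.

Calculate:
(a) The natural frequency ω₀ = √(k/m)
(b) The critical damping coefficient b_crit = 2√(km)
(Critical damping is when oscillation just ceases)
ω₀ = √(k/m) = √(10.6/0.93) = 3.376 rad/s
b_crit = 2√(km) = 2√(10.6×0.93) = 6.279 kg/s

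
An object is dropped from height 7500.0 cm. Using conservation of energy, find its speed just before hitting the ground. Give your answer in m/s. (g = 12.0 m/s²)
mgh = ½mv² → v = √(2gh) = √(2×12.0×75) = 42.43 m/s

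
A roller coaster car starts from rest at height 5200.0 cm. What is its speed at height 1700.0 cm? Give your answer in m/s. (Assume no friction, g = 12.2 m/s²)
mgh₁ = ½mv₂² + mgh₂ → v₂ = √(2g(h₁−h₂)) = √(2×12.2×(52−17)) = 29.22 m/s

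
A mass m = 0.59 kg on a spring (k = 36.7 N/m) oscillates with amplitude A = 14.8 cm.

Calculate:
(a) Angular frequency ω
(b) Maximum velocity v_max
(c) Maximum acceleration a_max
ω = √(k/m) = √(36.7/0.59) = 7.887 rad/s
v_max = ωA = 7.887×0.148 = 1.167 m/s
a_max = ω²A = 7.887²×0.148 = 9.206 m/s²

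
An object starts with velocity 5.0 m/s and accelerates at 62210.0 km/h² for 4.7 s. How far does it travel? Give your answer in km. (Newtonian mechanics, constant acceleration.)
d = v₀t + ½at² (with unit conversion) = 0.07652 km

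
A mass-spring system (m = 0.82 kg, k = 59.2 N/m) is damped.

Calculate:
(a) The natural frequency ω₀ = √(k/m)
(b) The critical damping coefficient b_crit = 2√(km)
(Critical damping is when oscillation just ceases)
ω₀ = √(k/m) = √(59.2/0.82) = 8.497 rad/s
b_crit = 2√(km) = 2√(59.2×0.82) = 13.93 kg/s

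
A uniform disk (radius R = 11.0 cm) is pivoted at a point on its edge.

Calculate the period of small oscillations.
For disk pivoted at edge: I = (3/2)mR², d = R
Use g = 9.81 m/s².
I/m = (3/2)R² = 0.01815 m²; d = R = 0.11 m
T = 2π√((3/2)R²/(gR)) = 2π√(3R/(2g)) = 0.8149 s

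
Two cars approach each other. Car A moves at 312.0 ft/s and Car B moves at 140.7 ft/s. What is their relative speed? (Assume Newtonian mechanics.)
v_rel = v_A + v_B = 312.0 + 140.7 = 452.7 ft/s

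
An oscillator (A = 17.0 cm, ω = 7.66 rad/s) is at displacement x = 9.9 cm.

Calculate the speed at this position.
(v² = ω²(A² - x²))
v = ω√(A² − x²) = 7.66×√(0.17² − 0.099²) = 1.059 m/s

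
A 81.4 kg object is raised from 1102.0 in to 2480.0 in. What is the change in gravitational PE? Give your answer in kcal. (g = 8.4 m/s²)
ΔPE = mg(h₂ − h₁) = 81.4 kg × 8.4 m/s² × (62.99 − 27.99) m = 2.393e+04 J = 5.72 kcal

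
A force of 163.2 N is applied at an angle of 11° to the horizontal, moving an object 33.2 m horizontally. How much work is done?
W = Fd cosθ = 163.2×33.2×cos(11°) = 5318.7 J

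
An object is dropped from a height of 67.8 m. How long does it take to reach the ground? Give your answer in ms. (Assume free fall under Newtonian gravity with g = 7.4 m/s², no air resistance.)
t = √(2h/g) (with unit conversion) = 4281.0 ms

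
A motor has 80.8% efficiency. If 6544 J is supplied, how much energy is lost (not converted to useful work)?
W_out = η × W_in = 0.808×6544 = 5287.6 J
W_lost = W_in − W_out = 6544 − 5287.6 = 1256.4 J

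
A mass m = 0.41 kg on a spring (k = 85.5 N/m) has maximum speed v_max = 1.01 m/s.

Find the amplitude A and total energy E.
½mv²_max = ½kA² → A = v_max√(m/k) = 1.01×√(0.41/85.5) = 0.06994 m = 6.994 cm
E = ½mv²_max = ½×0.41×1.01² = 0.2091 J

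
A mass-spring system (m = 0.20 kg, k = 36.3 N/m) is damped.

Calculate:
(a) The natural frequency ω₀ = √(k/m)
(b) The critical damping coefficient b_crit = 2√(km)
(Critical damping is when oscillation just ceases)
ω₀ = √(k/m) = √(36.3/0.2) = 13.47 rad/s
b_crit = 2√(km) = 2√(36.3×0.2) = 5.389 kg/s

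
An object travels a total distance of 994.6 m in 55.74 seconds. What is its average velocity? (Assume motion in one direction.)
v_avg = Δd / Δt = 994.6 / 55.74 = 17.84 m/s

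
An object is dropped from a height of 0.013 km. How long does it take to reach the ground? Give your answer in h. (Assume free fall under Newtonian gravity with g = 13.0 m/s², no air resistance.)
t = √(2h/g) (with unit conversion) = 0.0003928 h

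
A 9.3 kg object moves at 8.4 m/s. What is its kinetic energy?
KE = ½mv² = ½×9.3×8.4² = 328.104 J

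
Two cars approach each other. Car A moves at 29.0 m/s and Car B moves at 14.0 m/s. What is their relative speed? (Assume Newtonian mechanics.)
v_rel = v_A + v_B = 29.0 + 14.0 = 43.0 m/s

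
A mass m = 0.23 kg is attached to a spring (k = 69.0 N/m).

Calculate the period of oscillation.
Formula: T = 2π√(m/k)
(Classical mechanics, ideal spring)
T = 2π√(m/k) = 2π√(0.23/69.0) = 0.3628 s; f = 1/T = 2.757 Hz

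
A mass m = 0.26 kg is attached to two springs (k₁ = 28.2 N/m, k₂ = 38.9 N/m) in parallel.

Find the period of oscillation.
k_eq = k₁+k₂ = 67.1 N/m
T = 2π√(m/k_eq) = 2π√(0.26/67.1) = 0.3911 s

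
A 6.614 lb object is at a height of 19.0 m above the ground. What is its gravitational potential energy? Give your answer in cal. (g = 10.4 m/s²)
PE = mgh = 3 kg × 10.4 m/s² × 19 m = 592.8 J = 141.7 cal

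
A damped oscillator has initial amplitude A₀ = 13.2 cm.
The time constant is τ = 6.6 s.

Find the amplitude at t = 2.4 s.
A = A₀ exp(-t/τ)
A = A₀ exp(−t/τ) = 13.2×exp(−2.4/6.6) = 9.176 cm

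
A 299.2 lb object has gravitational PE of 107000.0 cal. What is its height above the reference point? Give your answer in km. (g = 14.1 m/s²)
PE = mgh → h = PE/(mg) = 4.477e+05 J / (135.7 kg × 14.1 m/s²) = 234 m = 0.234 km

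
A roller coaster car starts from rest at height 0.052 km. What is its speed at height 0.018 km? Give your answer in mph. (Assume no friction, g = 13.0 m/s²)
mgh₁ = ½mv₂² + mgh₂ → v₂ = √(2g(h₁−h₂)) = √(2×13.0×(52−18)) = 29.73 m/s = 66.51 mph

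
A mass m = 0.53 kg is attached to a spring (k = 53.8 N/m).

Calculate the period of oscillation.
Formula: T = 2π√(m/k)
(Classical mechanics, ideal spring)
T = 2π√(m/k) = 2π√(0.53/53.8) = 0.6236 s; f = 1/T = 1.604 Hz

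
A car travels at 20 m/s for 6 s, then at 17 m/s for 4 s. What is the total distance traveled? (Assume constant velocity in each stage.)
d₁ = v₁t₁ = 20 × 6 = 120 m
d₂ = v₂t₂ = 17 × 4 = 68 m
d_total = 120 + 68 = 188 m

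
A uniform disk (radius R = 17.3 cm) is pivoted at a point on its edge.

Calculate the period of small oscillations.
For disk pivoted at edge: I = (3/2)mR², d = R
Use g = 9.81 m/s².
I/m = (3/2)R² = 0.04489 m²; d = R = 0.173 m
T = 2π√((3/2)R²/(gR)) = 2π√(3R/(2g)) = 1.022 s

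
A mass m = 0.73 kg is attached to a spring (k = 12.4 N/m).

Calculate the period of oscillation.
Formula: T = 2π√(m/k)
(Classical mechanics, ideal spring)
T = 2π√(m/k) = 2π√(0.73/12.4) = 1.525 s; f = 1/T = 0.6559 Hz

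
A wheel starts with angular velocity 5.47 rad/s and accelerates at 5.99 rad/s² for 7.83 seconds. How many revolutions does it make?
θ = ω₀t + ½αt² = 5.47×7.83 + ½×5.99×7.83² = 226.45 rad
Revolutions = θ/(2π) = 226.45/(2π) = 36.04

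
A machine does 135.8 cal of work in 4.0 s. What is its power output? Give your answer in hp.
P = W/t = 568.2 J / 4 s = 142 W = 0.1905 hp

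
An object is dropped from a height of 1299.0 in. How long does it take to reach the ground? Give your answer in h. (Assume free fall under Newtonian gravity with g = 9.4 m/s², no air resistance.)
t = √(2h/g) (with unit conversion) = 0.000736 h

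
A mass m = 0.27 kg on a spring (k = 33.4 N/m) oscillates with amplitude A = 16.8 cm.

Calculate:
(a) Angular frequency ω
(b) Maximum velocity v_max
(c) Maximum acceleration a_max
ω = √(k/m) = √(33.4/0.27) = 11.12 rad/s
v_max = ωA = 11.12×0.168 = 1.869 m/s
a_max = ω²A = 11.12²×0.168 = 20.78 m/s²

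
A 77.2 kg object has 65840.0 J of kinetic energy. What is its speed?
KE = ½mv² → v = √(2KE/m) = √(2×65840.0/77.2) = 41.3 m/s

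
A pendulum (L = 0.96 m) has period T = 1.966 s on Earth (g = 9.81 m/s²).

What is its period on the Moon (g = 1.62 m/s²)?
T = 2π√(L/g), so T_moon/T_earth = √(g_earth/g_moon)
T_moon = 2π√(0.96/1.62) = 4.837 s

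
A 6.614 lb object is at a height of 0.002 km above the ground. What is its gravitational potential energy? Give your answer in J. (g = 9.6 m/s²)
PE = mgh = 3 kg × 9.6 m/s² × 2 m = 57.6 J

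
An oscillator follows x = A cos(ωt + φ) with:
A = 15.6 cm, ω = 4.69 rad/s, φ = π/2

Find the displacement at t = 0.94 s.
x = A cos(ωt + φ) = 15.6×cos(4.69×0.94 + π/2) = 14.89 cm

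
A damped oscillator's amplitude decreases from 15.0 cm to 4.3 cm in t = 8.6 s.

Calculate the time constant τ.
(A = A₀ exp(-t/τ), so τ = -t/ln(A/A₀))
A/A₀ = 4.3/15.0 = 0.2867; ln(A/A₀) = -1.249
τ = −t/ln(A/A₀) = −8.6/-1.249 = 6.883 s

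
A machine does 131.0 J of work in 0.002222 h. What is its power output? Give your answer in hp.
P = W/t = 131 J / 7.999 s = 16.38 W = 0.02196 hp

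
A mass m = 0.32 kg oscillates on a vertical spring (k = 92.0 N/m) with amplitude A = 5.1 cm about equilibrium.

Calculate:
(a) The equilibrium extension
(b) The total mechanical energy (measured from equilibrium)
x_eq = mg/k = 0.32×9.81/92.0 = 0.03412 m = 3.412 cm
E = ½kA² = ½×92.0×(0.051)² = 0.1196 J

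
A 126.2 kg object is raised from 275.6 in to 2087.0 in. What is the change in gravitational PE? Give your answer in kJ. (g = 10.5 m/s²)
ΔPE = mg(h₂ − h₁) = 126.2 kg × 10.5 m/s² × (53.01 − 7) m = 6.097e+04 J = 60.97 kJ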